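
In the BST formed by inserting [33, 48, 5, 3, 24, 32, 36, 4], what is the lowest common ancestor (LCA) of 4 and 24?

Tree insertion order: [33, 48, 5, 3, 24, 32, 36, 4]
Tree (level-order array): [33, 5, 48, 3, 24, 36, None, None, 4, None, 32]
In a BST, the LCA of p=4, q=24 is the first node v on the
root-to-leaf path with p <= v <= q (go left if both < v, right if both > v).
Walk from root:
  at 33: both 4 and 24 < 33, go left
  at 5: 4 <= 5 <= 24, this is the LCA
LCA = 5


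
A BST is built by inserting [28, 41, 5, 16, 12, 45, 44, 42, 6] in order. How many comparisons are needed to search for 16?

Search path for 16: 28 -> 5 -> 16
Found: True
Comparisons: 3


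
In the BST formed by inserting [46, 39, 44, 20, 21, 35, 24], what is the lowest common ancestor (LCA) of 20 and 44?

Tree insertion order: [46, 39, 44, 20, 21, 35, 24]
Tree (level-order array): [46, 39, None, 20, 44, None, 21, None, None, None, 35, 24]
In a BST, the LCA of p=20, q=44 is the first node v on the
root-to-leaf path with p <= v <= q (go left if both < v, right if both > v).
Walk from root:
  at 46: both 20 and 44 < 46, go left
  at 39: 20 <= 39 <= 44, this is the LCA
LCA = 39


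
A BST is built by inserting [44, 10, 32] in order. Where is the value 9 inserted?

Starting tree (level order): [44, 10, None, None, 32]
Insertion path: 44 -> 10
Result: insert 9 as left child of 10
Final tree (level order): [44, 10, None, 9, 32]


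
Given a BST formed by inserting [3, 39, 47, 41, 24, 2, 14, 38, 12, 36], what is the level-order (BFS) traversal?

Tree insertion order: [3, 39, 47, 41, 24, 2, 14, 38, 12, 36]
Tree (level-order array): [3, 2, 39, None, None, 24, 47, 14, 38, 41, None, 12, None, 36]
BFS from the root, enqueuing left then right child of each popped node:
  queue [3] -> pop 3, enqueue [2, 39], visited so far: [3]
  queue [2, 39] -> pop 2, enqueue [none], visited so far: [3, 2]
  queue [39] -> pop 39, enqueue [24, 47], visited so far: [3, 2, 39]
  queue [24, 47] -> pop 24, enqueue [14, 38], visited so far: [3, 2, 39, 24]
  queue [47, 14, 38] -> pop 47, enqueue [41], visited so far: [3, 2, 39, 24, 47]
  queue [14, 38, 41] -> pop 14, enqueue [12], visited so far: [3, 2, 39, 24, 47, 14]
  queue [38, 41, 12] -> pop 38, enqueue [36], visited so far: [3, 2, 39, 24, 47, 14, 38]
  queue [41, 12, 36] -> pop 41, enqueue [none], visited so far: [3, 2, 39, 24, 47, 14, 38, 41]
  queue [12, 36] -> pop 12, enqueue [none], visited so far: [3, 2, 39, 24, 47, 14, 38, 41, 12]
  queue [36] -> pop 36, enqueue [none], visited so far: [3, 2, 39, 24, 47, 14, 38, 41, 12, 36]
Result: [3, 2, 39, 24, 47, 14, 38, 41, 12, 36]


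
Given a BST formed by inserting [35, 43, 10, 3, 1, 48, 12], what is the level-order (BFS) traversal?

Tree insertion order: [35, 43, 10, 3, 1, 48, 12]
Tree (level-order array): [35, 10, 43, 3, 12, None, 48, 1]
BFS from the root, enqueuing left then right child of each popped node:
  queue [35] -> pop 35, enqueue [10, 43], visited so far: [35]
  queue [10, 43] -> pop 10, enqueue [3, 12], visited so far: [35, 10]
  queue [43, 3, 12] -> pop 43, enqueue [48], visited so far: [35, 10, 43]
  queue [3, 12, 48] -> pop 3, enqueue [1], visited so far: [35, 10, 43, 3]
  queue [12, 48, 1] -> pop 12, enqueue [none], visited so far: [35, 10, 43, 3, 12]
  queue [48, 1] -> pop 48, enqueue [none], visited so far: [35, 10, 43, 3, 12, 48]
  queue [1] -> pop 1, enqueue [none], visited so far: [35, 10, 43, 3, 12, 48, 1]
Result: [35, 10, 43, 3, 12, 48, 1]


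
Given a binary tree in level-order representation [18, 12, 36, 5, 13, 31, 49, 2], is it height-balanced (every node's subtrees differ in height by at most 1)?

Tree (level-order array): [18, 12, 36, 5, 13, 31, 49, 2]
Definition: a tree is height-balanced if, at every node, |h(left) - h(right)| <= 1 (empty subtree has height -1).
Bottom-up per-node check:
  node 2: h_left=-1, h_right=-1, diff=0 [OK], height=0
  node 5: h_left=0, h_right=-1, diff=1 [OK], height=1
  node 13: h_left=-1, h_right=-1, diff=0 [OK], height=0
  node 12: h_left=1, h_right=0, diff=1 [OK], height=2
  node 31: h_left=-1, h_right=-1, diff=0 [OK], height=0
  node 49: h_left=-1, h_right=-1, diff=0 [OK], height=0
  node 36: h_left=0, h_right=0, diff=0 [OK], height=1
  node 18: h_left=2, h_right=1, diff=1 [OK], height=3
All nodes satisfy the balance condition.
Result: Balanced


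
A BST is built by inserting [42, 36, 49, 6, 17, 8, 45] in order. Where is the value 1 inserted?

Starting tree (level order): [42, 36, 49, 6, None, 45, None, None, 17, None, None, 8]
Insertion path: 42 -> 36 -> 6
Result: insert 1 as left child of 6
Final tree (level order): [42, 36, 49, 6, None, 45, None, 1, 17, None, None, None, None, 8]


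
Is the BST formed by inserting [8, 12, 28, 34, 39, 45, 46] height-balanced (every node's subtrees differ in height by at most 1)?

Tree (level-order array): [8, None, 12, None, 28, None, 34, None, 39, None, 45, None, 46]
Definition: a tree is height-balanced if, at every node, |h(left) - h(right)| <= 1 (empty subtree has height -1).
Bottom-up per-node check:
  node 46: h_left=-1, h_right=-1, diff=0 [OK], height=0
  node 45: h_left=-1, h_right=0, diff=1 [OK], height=1
  node 39: h_left=-1, h_right=1, diff=2 [FAIL (|-1-1|=2 > 1)], height=2
  node 34: h_left=-1, h_right=2, diff=3 [FAIL (|-1-2|=3 > 1)], height=3
  node 28: h_left=-1, h_right=3, diff=4 [FAIL (|-1-3|=4 > 1)], height=4
  node 12: h_left=-1, h_right=4, diff=5 [FAIL (|-1-4|=5 > 1)], height=5
  node 8: h_left=-1, h_right=5, diff=6 [FAIL (|-1-5|=6 > 1)], height=6
Node 39 violates the condition: |-1 - 1| = 2 > 1.
Result: Not balanced


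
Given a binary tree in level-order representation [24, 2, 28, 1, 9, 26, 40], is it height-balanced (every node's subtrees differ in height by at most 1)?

Tree (level-order array): [24, 2, 28, 1, 9, 26, 40]
Definition: a tree is height-balanced if, at every node, |h(left) - h(right)| <= 1 (empty subtree has height -1).
Bottom-up per-node check:
  node 1: h_left=-1, h_right=-1, diff=0 [OK], height=0
  node 9: h_left=-1, h_right=-1, diff=0 [OK], height=0
  node 2: h_left=0, h_right=0, diff=0 [OK], height=1
  node 26: h_left=-1, h_right=-1, diff=0 [OK], height=0
  node 40: h_left=-1, h_right=-1, diff=0 [OK], height=0
  node 28: h_left=0, h_right=0, diff=0 [OK], height=1
  node 24: h_left=1, h_right=1, diff=0 [OK], height=2
All nodes satisfy the balance condition.
Result: Balanced


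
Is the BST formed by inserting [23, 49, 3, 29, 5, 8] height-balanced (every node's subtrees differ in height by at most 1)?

Tree (level-order array): [23, 3, 49, None, 5, 29, None, None, 8]
Definition: a tree is height-balanced if, at every node, |h(left) - h(right)| <= 1 (empty subtree has height -1).
Bottom-up per-node check:
  node 8: h_left=-1, h_right=-1, diff=0 [OK], height=0
  node 5: h_left=-1, h_right=0, diff=1 [OK], height=1
  node 3: h_left=-1, h_right=1, diff=2 [FAIL (|-1-1|=2 > 1)], height=2
  node 29: h_left=-1, h_right=-1, diff=0 [OK], height=0
  node 49: h_left=0, h_right=-1, diff=1 [OK], height=1
  node 23: h_left=2, h_right=1, diff=1 [OK], height=3
Node 3 violates the condition: |-1 - 1| = 2 > 1.
Result: Not balanced


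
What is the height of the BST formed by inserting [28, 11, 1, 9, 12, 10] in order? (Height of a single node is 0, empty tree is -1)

Insertion order: [28, 11, 1, 9, 12, 10]
Tree (level-order array): [28, 11, None, 1, 12, None, 9, None, None, None, 10]
Compute height bottom-up (empty subtree = -1):
  height(10) = 1 + max(-1, -1) = 0
  height(9) = 1 + max(-1, 0) = 1
  height(1) = 1 + max(-1, 1) = 2
  height(12) = 1 + max(-1, -1) = 0
  height(11) = 1 + max(2, 0) = 3
  height(28) = 1 + max(3, -1) = 4
Height = 4


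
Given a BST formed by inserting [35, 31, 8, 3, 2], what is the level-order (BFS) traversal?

Tree insertion order: [35, 31, 8, 3, 2]
Tree (level-order array): [35, 31, None, 8, None, 3, None, 2]
BFS from the root, enqueuing left then right child of each popped node:
  queue [35] -> pop 35, enqueue [31], visited so far: [35]
  queue [31] -> pop 31, enqueue [8], visited so far: [35, 31]
  queue [8] -> pop 8, enqueue [3], visited so far: [35, 31, 8]
  queue [3] -> pop 3, enqueue [2], visited so far: [35, 31, 8, 3]
  queue [2] -> pop 2, enqueue [none], visited so far: [35, 31, 8, 3, 2]
Result: [35, 31, 8, 3, 2]


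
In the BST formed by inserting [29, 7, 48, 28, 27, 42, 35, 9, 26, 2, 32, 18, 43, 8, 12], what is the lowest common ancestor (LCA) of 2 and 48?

Tree insertion order: [29, 7, 48, 28, 27, 42, 35, 9, 26, 2, 32, 18, 43, 8, 12]
Tree (level-order array): [29, 7, 48, 2, 28, 42, None, None, None, 27, None, 35, 43, 9, None, 32, None, None, None, 8, 26, None, None, None, None, 18, None, 12]
In a BST, the LCA of p=2, q=48 is the first node v on the
root-to-leaf path with p <= v <= q (go left if both < v, right if both > v).
Walk from root:
  at 29: 2 <= 29 <= 48, this is the LCA
LCA = 29


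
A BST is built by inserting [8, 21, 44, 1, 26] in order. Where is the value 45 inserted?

Starting tree (level order): [8, 1, 21, None, None, None, 44, 26]
Insertion path: 8 -> 21 -> 44
Result: insert 45 as right child of 44
Final tree (level order): [8, 1, 21, None, None, None, 44, 26, 45]


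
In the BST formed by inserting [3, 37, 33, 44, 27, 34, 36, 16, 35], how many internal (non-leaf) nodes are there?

Tree built from: [3, 37, 33, 44, 27, 34, 36, 16, 35]
Tree (level-order array): [3, None, 37, 33, 44, 27, 34, None, None, 16, None, None, 36, None, None, 35]
Rule: An internal node has at least one child.
Per-node child counts:
  node 3: 1 child(ren)
  node 37: 2 child(ren)
  node 33: 2 child(ren)
  node 27: 1 child(ren)
  node 16: 0 child(ren)
  node 34: 1 child(ren)
  node 36: 1 child(ren)
  node 35: 0 child(ren)
  node 44: 0 child(ren)
Matching nodes: [3, 37, 33, 27, 34, 36]
Count of internal (non-leaf) nodes: 6


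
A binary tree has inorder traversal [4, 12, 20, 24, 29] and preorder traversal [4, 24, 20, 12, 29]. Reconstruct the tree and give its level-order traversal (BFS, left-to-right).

Inorder:  [4, 12, 20, 24, 29]
Preorder: [4, 24, 20, 12, 29]
Algorithm: preorder visits root first, so consume preorder in order;
for each root, split the current inorder slice at that value into
left-subtree inorder and right-subtree inorder, then recurse.
Recursive splits:
  root=4; inorder splits into left=[], right=[12, 20, 24, 29]
  root=24; inorder splits into left=[12, 20], right=[29]
  root=20; inorder splits into left=[12], right=[]
  root=12; inorder splits into left=[], right=[]
  root=29; inorder splits into left=[], right=[]
Reconstructed level-order: [4, 24, 20, 29, 12]


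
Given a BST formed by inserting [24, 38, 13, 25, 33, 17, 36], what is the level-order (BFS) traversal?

Tree insertion order: [24, 38, 13, 25, 33, 17, 36]
Tree (level-order array): [24, 13, 38, None, 17, 25, None, None, None, None, 33, None, 36]
BFS from the root, enqueuing left then right child of each popped node:
  queue [24] -> pop 24, enqueue [13, 38], visited so far: [24]
  queue [13, 38] -> pop 13, enqueue [17], visited so far: [24, 13]
  queue [38, 17] -> pop 38, enqueue [25], visited so far: [24, 13, 38]
  queue [17, 25] -> pop 17, enqueue [none], visited so far: [24, 13, 38, 17]
  queue [25] -> pop 25, enqueue [33], visited so far: [24, 13, 38, 17, 25]
  queue [33] -> pop 33, enqueue [36], visited so far: [24, 13, 38, 17, 25, 33]
  queue [36] -> pop 36, enqueue [none], visited so far: [24, 13, 38, 17, 25, 33, 36]
Result: [24, 13, 38, 17, 25, 33, 36]


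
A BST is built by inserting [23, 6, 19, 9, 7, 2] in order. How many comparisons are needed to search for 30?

Search path for 30: 23
Found: False
Comparisons: 1


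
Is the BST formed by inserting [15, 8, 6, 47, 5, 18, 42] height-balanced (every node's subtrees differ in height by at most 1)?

Tree (level-order array): [15, 8, 47, 6, None, 18, None, 5, None, None, 42]
Definition: a tree is height-balanced if, at every node, |h(left) - h(right)| <= 1 (empty subtree has height -1).
Bottom-up per-node check:
  node 5: h_left=-1, h_right=-1, diff=0 [OK], height=0
  node 6: h_left=0, h_right=-1, diff=1 [OK], height=1
  node 8: h_left=1, h_right=-1, diff=2 [FAIL (|1--1|=2 > 1)], height=2
  node 42: h_left=-1, h_right=-1, diff=0 [OK], height=0
  node 18: h_left=-1, h_right=0, diff=1 [OK], height=1
  node 47: h_left=1, h_right=-1, diff=2 [FAIL (|1--1|=2 > 1)], height=2
  node 15: h_left=2, h_right=2, diff=0 [OK], height=3
Node 8 violates the condition: |1 - -1| = 2 > 1.
Result: Not balanced


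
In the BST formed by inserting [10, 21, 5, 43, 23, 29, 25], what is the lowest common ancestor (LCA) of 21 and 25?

Tree insertion order: [10, 21, 5, 43, 23, 29, 25]
Tree (level-order array): [10, 5, 21, None, None, None, 43, 23, None, None, 29, 25]
In a BST, the LCA of p=21, q=25 is the first node v on the
root-to-leaf path with p <= v <= q (go left if both < v, right if both > v).
Walk from root:
  at 10: both 21 and 25 > 10, go right
  at 21: 21 <= 21 <= 25, this is the LCA
LCA = 21


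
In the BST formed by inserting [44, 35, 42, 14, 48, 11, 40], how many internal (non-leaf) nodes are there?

Tree built from: [44, 35, 42, 14, 48, 11, 40]
Tree (level-order array): [44, 35, 48, 14, 42, None, None, 11, None, 40]
Rule: An internal node has at least one child.
Per-node child counts:
  node 44: 2 child(ren)
  node 35: 2 child(ren)
  node 14: 1 child(ren)
  node 11: 0 child(ren)
  node 42: 1 child(ren)
  node 40: 0 child(ren)
  node 48: 0 child(ren)
Matching nodes: [44, 35, 14, 42]
Count of internal (non-leaf) nodes: 4


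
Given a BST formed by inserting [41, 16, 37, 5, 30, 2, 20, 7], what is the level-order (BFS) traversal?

Tree insertion order: [41, 16, 37, 5, 30, 2, 20, 7]
Tree (level-order array): [41, 16, None, 5, 37, 2, 7, 30, None, None, None, None, None, 20]
BFS from the root, enqueuing left then right child of each popped node:
  queue [41] -> pop 41, enqueue [16], visited so far: [41]
  queue [16] -> pop 16, enqueue [5, 37], visited so far: [41, 16]
  queue [5, 37] -> pop 5, enqueue [2, 7], visited so far: [41, 16, 5]
  queue [37, 2, 7] -> pop 37, enqueue [30], visited so far: [41, 16, 5, 37]
  queue [2, 7, 30] -> pop 2, enqueue [none], visited so far: [41, 16, 5, 37, 2]
  queue [7, 30] -> pop 7, enqueue [none], visited so far: [41, 16, 5, 37, 2, 7]
  queue [30] -> pop 30, enqueue [20], visited so far: [41, 16, 5, 37, 2, 7, 30]
  queue [20] -> pop 20, enqueue [none], visited so far: [41, 16, 5, 37, 2, 7, 30, 20]
Result: [41, 16, 5, 37, 2, 7, 30, 20]


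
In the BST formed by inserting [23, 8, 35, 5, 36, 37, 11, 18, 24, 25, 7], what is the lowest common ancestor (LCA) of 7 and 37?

Tree insertion order: [23, 8, 35, 5, 36, 37, 11, 18, 24, 25, 7]
Tree (level-order array): [23, 8, 35, 5, 11, 24, 36, None, 7, None, 18, None, 25, None, 37]
In a BST, the LCA of p=7, q=37 is the first node v on the
root-to-leaf path with p <= v <= q (go left if both < v, right if both > v).
Walk from root:
  at 23: 7 <= 23 <= 37, this is the LCA
LCA = 23


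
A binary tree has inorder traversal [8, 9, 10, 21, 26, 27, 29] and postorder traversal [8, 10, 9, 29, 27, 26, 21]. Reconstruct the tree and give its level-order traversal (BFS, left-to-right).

Inorder:   [8, 9, 10, 21, 26, 27, 29]
Postorder: [8, 10, 9, 29, 27, 26, 21]
Algorithm: postorder visits root last, so walk postorder right-to-left;
each value is the root of the current inorder slice — split it at that
value, recurse on the right subtree first, then the left.
Recursive splits:
  root=21; inorder splits into left=[8, 9, 10], right=[26, 27, 29]
  root=26; inorder splits into left=[], right=[27, 29]
  root=27; inorder splits into left=[], right=[29]
  root=29; inorder splits into left=[], right=[]
  root=9; inorder splits into left=[8], right=[10]
  root=10; inorder splits into left=[], right=[]
  root=8; inorder splits into left=[], right=[]
Reconstructed level-order: [21, 9, 26, 8, 10, 27, 29]


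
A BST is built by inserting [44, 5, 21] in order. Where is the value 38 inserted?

Starting tree (level order): [44, 5, None, None, 21]
Insertion path: 44 -> 5 -> 21
Result: insert 38 as right child of 21
Final tree (level order): [44, 5, None, None, 21, None, 38]


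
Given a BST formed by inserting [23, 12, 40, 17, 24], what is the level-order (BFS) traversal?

Tree insertion order: [23, 12, 40, 17, 24]
Tree (level-order array): [23, 12, 40, None, 17, 24]
BFS from the root, enqueuing left then right child of each popped node:
  queue [23] -> pop 23, enqueue [12, 40], visited so far: [23]
  queue [12, 40] -> pop 12, enqueue [17], visited so far: [23, 12]
  queue [40, 17] -> pop 40, enqueue [24], visited so far: [23, 12, 40]
  queue [17, 24] -> pop 17, enqueue [none], visited so far: [23, 12, 40, 17]
  queue [24] -> pop 24, enqueue [none], visited so far: [23, 12, 40, 17, 24]
Result: [23, 12, 40, 17, 24]


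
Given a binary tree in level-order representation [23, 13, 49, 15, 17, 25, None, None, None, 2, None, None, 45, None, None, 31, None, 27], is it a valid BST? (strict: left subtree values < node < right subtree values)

Level-order array: [23, 13, 49, 15, 17, 25, None, None, None, 2, None, None, 45, None, None, 31, None, 27]
Validate using subtree bounds (lo, hi): at each node, require lo < value < hi,
then recurse left with hi=value and right with lo=value.
Preorder trace (stopping at first violation):
  at node 23 with bounds (-inf, +inf): OK
  at node 13 with bounds (-inf, 23): OK
  at node 15 with bounds (-inf, 13): VIOLATION
Node 15 violates its bound: not (-inf < 15 < 13).
Result: Not a valid BST


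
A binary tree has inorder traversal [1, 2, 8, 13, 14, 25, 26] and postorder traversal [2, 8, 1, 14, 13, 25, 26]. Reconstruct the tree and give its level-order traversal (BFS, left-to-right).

Inorder:   [1, 2, 8, 13, 14, 25, 26]
Postorder: [2, 8, 1, 14, 13, 25, 26]
Algorithm: postorder visits root last, so walk postorder right-to-left;
each value is the root of the current inorder slice — split it at that
value, recurse on the right subtree first, then the left.
Recursive splits:
  root=26; inorder splits into left=[1, 2, 8, 13, 14, 25], right=[]
  root=25; inorder splits into left=[1, 2, 8, 13, 14], right=[]
  root=13; inorder splits into left=[1, 2, 8], right=[14]
  root=14; inorder splits into left=[], right=[]
  root=1; inorder splits into left=[], right=[2, 8]
  root=8; inorder splits into left=[2], right=[]
  root=2; inorder splits into left=[], right=[]
Reconstructed level-order: [26, 25, 13, 1, 14, 8, 2]


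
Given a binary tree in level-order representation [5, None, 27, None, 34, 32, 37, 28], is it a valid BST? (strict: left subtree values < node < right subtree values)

Level-order array: [5, None, 27, None, 34, 32, 37, 28]
Validate using subtree bounds (lo, hi): at each node, require lo < value < hi,
then recurse left with hi=value and right with lo=value.
Preorder trace (stopping at first violation):
  at node 5 with bounds (-inf, +inf): OK
  at node 27 with bounds (5, +inf): OK
  at node 34 with bounds (27, +inf): OK
  at node 32 with bounds (27, 34): OK
  at node 28 with bounds (27, 32): OK
  at node 37 with bounds (34, +inf): OK
No violation found at any node.
Result: Valid BST


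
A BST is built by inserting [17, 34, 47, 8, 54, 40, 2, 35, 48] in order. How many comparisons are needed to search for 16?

Search path for 16: 17 -> 8
Found: False
Comparisons: 2


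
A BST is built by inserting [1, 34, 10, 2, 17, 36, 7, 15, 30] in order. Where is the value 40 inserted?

Starting tree (level order): [1, None, 34, 10, 36, 2, 17, None, None, None, 7, 15, 30]
Insertion path: 1 -> 34 -> 36
Result: insert 40 as right child of 36
Final tree (level order): [1, None, 34, 10, 36, 2, 17, None, 40, None, 7, 15, 30]


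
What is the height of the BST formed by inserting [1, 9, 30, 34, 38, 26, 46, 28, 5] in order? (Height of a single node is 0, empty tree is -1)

Insertion order: [1, 9, 30, 34, 38, 26, 46, 28, 5]
Tree (level-order array): [1, None, 9, 5, 30, None, None, 26, 34, None, 28, None, 38, None, None, None, 46]
Compute height bottom-up (empty subtree = -1):
  height(5) = 1 + max(-1, -1) = 0
  height(28) = 1 + max(-1, -1) = 0
  height(26) = 1 + max(-1, 0) = 1
  height(46) = 1 + max(-1, -1) = 0
  height(38) = 1 + max(-1, 0) = 1
  height(34) = 1 + max(-1, 1) = 2
  height(30) = 1 + max(1, 2) = 3
  height(9) = 1 + max(0, 3) = 4
  height(1) = 1 + max(-1, 4) = 5
Height = 5


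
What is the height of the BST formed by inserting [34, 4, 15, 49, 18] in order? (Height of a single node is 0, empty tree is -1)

Insertion order: [34, 4, 15, 49, 18]
Tree (level-order array): [34, 4, 49, None, 15, None, None, None, 18]
Compute height bottom-up (empty subtree = -1):
  height(18) = 1 + max(-1, -1) = 0
  height(15) = 1 + max(-1, 0) = 1
  height(4) = 1 + max(-1, 1) = 2
  height(49) = 1 + max(-1, -1) = 0
  height(34) = 1 + max(2, 0) = 3
Height = 3


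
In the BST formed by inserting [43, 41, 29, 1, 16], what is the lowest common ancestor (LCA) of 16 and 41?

Tree insertion order: [43, 41, 29, 1, 16]
Tree (level-order array): [43, 41, None, 29, None, 1, None, None, 16]
In a BST, the LCA of p=16, q=41 is the first node v on the
root-to-leaf path with p <= v <= q (go left if both < v, right if both > v).
Walk from root:
  at 43: both 16 and 41 < 43, go left
  at 41: 16 <= 41 <= 41, this is the LCA
LCA = 41


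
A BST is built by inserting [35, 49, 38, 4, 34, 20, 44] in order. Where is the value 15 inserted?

Starting tree (level order): [35, 4, 49, None, 34, 38, None, 20, None, None, 44]
Insertion path: 35 -> 4 -> 34 -> 20
Result: insert 15 as left child of 20
Final tree (level order): [35, 4, 49, None, 34, 38, None, 20, None, None, 44, 15]


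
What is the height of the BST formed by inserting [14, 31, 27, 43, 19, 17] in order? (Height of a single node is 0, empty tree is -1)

Insertion order: [14, 31, 27, 43, 19, 17]
Tree (level-order array): [14, None, 31, 27, 43, 19, None, None, None, 17]
Compute height bottom-up (empty subtree = -1):
  height(17) = 1 + max(-1, -1) = 0
  height(19) = 1 + max(0, -1) = 1
  height(27) = 1 + max(1, -1) = 2
  height(43) = 1 + max(-1, -1) = 0
  height(31) = 1 + max(2, 0) = 3
  height(14) = 1 + max(-1, 3) = 4
Height = 4


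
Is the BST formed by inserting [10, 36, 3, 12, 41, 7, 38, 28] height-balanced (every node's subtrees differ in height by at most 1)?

Tree (level-order array): [10, 3, 36, None, 7, 12, 41, None, None, None, 28, 38]
Definition: a tree is height-balanced if, at every node, |h(left) - h(right)| <= 1 (empty subtree has height -1).
Bottom-up per-node check:
  node 7: h_left=-1, h_right=-1, diff=0 [OK], height=0
  node 3: h_left=-1, h_right=0, diff=1 [OK], height=1
  node 28: h_left=-1, h_right=-1, diff=0 [OK], height=0
  node 12: h_left=-1, h_right=0, diff=1 [OK], height=1
  node 38: h_left=-1, h_right=-1, diff=0 [OK], height=0
  node 41: h_left=0, h_right=-1, diff=1 [OK], height=1
  node 36: h_left=1, h_right=1, diff=0 [OK], height=2
  node 10: h_left=1, h_right=2, diff=1 [OK], height=3
All nodes satisfy the balance condition.
Result: Balanced


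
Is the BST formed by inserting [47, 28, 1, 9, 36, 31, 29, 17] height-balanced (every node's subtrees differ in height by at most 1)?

Tree (level-order array): [47, 28, None, 1, 36, None, 9, 31, None, None, 17, 29]
Definition: a tree is height-balanced if, at every node, |h(left) - h(right)| <= 1 (empty subtree has height -1).
Bottom-up per-node check:
  node 17: h_left=-1, h_right=-1, diff=0 [OK], height=0
  node 9: h_left=-1, h_right=0, diff=1 [OK], height=1
  node 1: h_left=-1, h_right=1, diff=2 [FAIL (|-1-1|=2 > 1)], height=2
  node 29: h_left=-1, h_right=-1, diff=0 [OK], height=0
  node 31: h_left=0, h_right=-1, diff=1 [OK], height=1
  node 36: h_left=1, h_right=-1, diff=2 [FAIL (|1--1|=2 > 1)], height=2
  node 28: h_left=2, h_right=2, diff=0 [OK], height=3
  node 47: h_left=3, h_right=-1, diff=4 [FAIL (|3--1|=4 > 1)], height=4
Node 1 violates the condition: |-1 - 1| = 2 > 1.
Result: Not balanced


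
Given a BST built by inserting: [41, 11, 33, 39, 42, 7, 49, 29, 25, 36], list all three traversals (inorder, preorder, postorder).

Tree insertion order: [41, 11, 33, 39, 42, 7, 49, 29, 25, 36]
Tree (level-order array): [41, 11, 42, 7, 33, None, 49, None, None, 29, 39, None, None, 25, None, 36]
Inorder (L, root, R): [7, 11, 25, 29, 33, 36, 39, 41, 42, 49]
Preorder (root, L, R): [41, 11, 7, 33, 29, 25, 39, 36, 42, 49]
Postorder (L, R, root): [7, 25, 29, 36, 39, 33, 11, 49, 42, 41]


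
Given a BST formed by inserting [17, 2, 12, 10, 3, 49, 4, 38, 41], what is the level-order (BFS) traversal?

Tree insertion order: [17, 2, 12, 10, 3, 49, 4, 38, 41]
Tree (level-order array): [17, 2, 49, None, 12, 38, None, 10, None, None, 41, 3, None, None, None, None, 4]
BFS from the root, enqueuing left then right child of each popped node:
  queue [17] -> pop 17, enqueue [2, 49], visited so far: [17]
  queue [2, 49] -> pop 2, enqueue [12], visited so far: [17, 2]
  queue [49, 12] -> pop 49, enqueue [38], visited so far: [17, 2, 49]
  queue [12, 38] -> pop 12, enqueue [10], visited so far: [17, 2, 49, 12]
  queue [38, 10] -> pop 38, enqueue [41], visited so far: [17, 2, 49, 12, 38]
  queue [10, 41] -> pop 10, enqueue [3], visited so far: [17, 2, 49, 12, 38, 10]
  queue [41, 3] -> pop 41, enqueue [none], visited so far: [17, 2, 49, 12, 38, 10, 41]
  queue [3] -> pop 3, enqueue [4], visited so far: [17, 2, 49, 12, 38, 10, 41, 3]
  queue [4] -> pop 4, enqueue [none], visited so far: [17, 2, 49, 12, 38, 10, 41, 3, 4]
Result: [17, 2, 49, 12, 38, 10, 41, 3, 4]


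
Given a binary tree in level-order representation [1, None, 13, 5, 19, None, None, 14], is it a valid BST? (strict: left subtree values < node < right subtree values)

Level-order array: [1, None, 13, 5, 19, None, None, 14]
Validate using subtree bounds (lo, hi): at each node, require lo < value < hi,
then recurse left with hi=value and right with lo=value.
Preorder trace (stopping at first violation):
  at node 1 with bounds (-inf, +inf): OK
  at node 13 with bounds (1, +inf): OK
  at node 5 with bounds (1, 13): OK
  at node 19 with bounds (13, +inf): OK
  at node 14 with bounds (13, 19): OK
No violation found at any node.
Result: Valid BST


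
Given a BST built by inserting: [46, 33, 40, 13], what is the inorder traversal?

Tree insertion order: [46, 33, 40, 13]
Tree (level-order array): [46, 33, None, 13, 40]
Inorder traversal: [13, 33, 40, 46]


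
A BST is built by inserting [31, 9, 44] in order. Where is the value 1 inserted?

Starting tree (level order): [31, 9, 44]
Insertion path: 31 -> 9
Result: insert 1 as left child of 9
Final tree (level order): [31, 9, 44, 1]


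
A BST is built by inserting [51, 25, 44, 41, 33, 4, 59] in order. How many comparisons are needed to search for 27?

Search path for 27: 51 -> 25 -> 44 -> 41 -> 33
Found: False
Comparisons: 5


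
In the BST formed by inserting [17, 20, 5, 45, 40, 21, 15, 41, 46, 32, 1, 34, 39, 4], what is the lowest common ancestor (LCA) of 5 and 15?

Tree insertion order: [17, 20, 5, 45, 40, 21, 15, 41, 46, 32, 1, 34, 39, 4]
Tree (level-order array): [17, 5, 20, 1, 15, None, 45, None, 4, None, None, 40, 46, None, None, 21, 41, None, None, None, 32, None, None, None, 34, None, 39]
In a BST, the LCA of p=5, q=15 is the first node v on the
root-to-leaf path with p <= v <= q (go left if both < v, right if both > v).
Walk from root:
  at 17: both 5 and 15 < 17, go left
  at 5: 5 <= 5 <= 15, this is the LCA
LCA = 5


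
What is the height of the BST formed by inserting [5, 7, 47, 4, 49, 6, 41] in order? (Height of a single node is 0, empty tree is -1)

Insertion order: [5, 7, 47, 4, 49, 6, 41]
Tree (level-order array): [5, 4, 7, None, None, 6, 47, None, None, 41, 49]
Compute height bottom-up (empty subtree = -1):
  height(4) = 1 + max(-1, -1) = 0
  height(6) = 1 + max(-1, -1) = 0
  height(41) = 1 + max(-1, -1) = 0
  height(49) = 1 + max(-1, -1) = 0
  height(47) = 1 + max(0, 0) = 1
  height(7) = 1 + max(0, 1) = 2
  height(5) = 1 + max(0, 2) = 3
Height = 3


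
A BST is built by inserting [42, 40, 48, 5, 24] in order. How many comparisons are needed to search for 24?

Search path for 24: 42 -> 40 -> 5 -> 24
Found: True
Comparisons: 4


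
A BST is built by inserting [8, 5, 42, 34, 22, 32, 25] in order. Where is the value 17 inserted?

Starting tree (level order): [8, 5, 42, None, None, 34, None, 22, None, None, 32, 25]
Insertion path: 8 -> 42 -> 34 -> 22
Result: insert 17 as left child of 22
Final tree (level order): [8, 5, 42, None, None, 34, None, 22, None, 17, 32, None, None, 25]


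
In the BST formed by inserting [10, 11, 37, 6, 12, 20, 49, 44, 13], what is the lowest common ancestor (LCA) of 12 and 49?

Tree insertion order: [10, 11, 37, 6, 12, 20, 49, 44, 13]
Tree (level-order array): [10, 6, 11, None, None, None, 37, 12, 49, None, 20, 44, None, 13]
In a BST, the LCA of p=12, q=49 is the first node v on the
root-to-leaf path with p <= v <= q (go left if both < v, right if both > v).
Walk from root:
  at 10: both 12 and 49 > 10, go right
  at 11: both 12 and 49 > 11, go right
  at 37: 12 <= 37 <= 49, this is the LCA
LCA = 37


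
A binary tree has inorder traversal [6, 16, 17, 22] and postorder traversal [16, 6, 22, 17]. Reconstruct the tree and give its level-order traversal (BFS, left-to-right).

Inorder:   [6, 16, 17, 22]
Postorder: [16, 6, 22, 17]
Algorithm: postorder visits root last, so walk postorder right-to-left;
each value is the root of the current inorder slice — split it at that
value, recurse on the right subtree first, then the left.
Recursive splits:
  root=17; inorder splits into left=[6, 16], right=[22]
  root=22; inorder splits into left=[], right=[]
  root=6; inorder splits into left=[], right=[16]
  root=16; inorder splits into left=[], right=[]
Reconstructed level-order: [17, 6, 22, 16]


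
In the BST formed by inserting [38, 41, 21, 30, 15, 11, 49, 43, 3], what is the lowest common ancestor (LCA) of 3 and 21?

Tree insertion order: [38, 41, 21, 30, 15, 11, 49, 43, 3]
Tree (level-order array): [38, 21, 41, 15, 30, None, 49, 11, None, None, None, 43, None, 3]
In a BST, the LCA of p=3, q=21 is the first node v on the
root-to-leaf path with p <= v <= q (go left if both < v, right if both > v).
Walk from root:
  at 38: both 3 and 21 < 38, go left
  at 21: 3 <= 21 <= 21, this is the LCA
LCA = 21


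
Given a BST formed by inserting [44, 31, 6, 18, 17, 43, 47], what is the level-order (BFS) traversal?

Tree insertion order: [44, 31, 6, 18, 17, 43, 47]
Tree (level-order array): [44, 31, 47, 6, 43, None, None, None, 18, None, None, 17]
BFS from the root, enqueuing left then right child of each popped node:
  queue [44] -> pop 44, enqueue [31, 47], visited so far: [44]
  queue [31, 47] -> pop 31, enqueue [6, 43], visited so far: [44, 31]
  queue [47, 6, 43] -> pop 47, enqueue [none], visited so far: [44, 31, 47]
  queue [6, 43] -> pop 6, enqueue [18], visited so far: [44, 31, 47, 6]
  queue [43, 18] -> pop 43, enqueue [none], visited so far: [44, 31, 47, 6, 43]
  queue [18] -> pop 18, enqueue [17], visited so far: [44, 31, 47, 6, 43, 18]
  queue [17] -> pop 17, enqueue [none], visited so far: [44, 31, 47, 6, 43, 18, 17]
Result: [44, 31, 47, 6, 43, 18, 17]


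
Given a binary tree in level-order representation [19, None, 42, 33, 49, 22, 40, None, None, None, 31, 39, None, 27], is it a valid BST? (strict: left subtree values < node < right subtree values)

Level-order array: [19, None, 42, 33, 49, 22, 40, None, None, None, 31, 39, None, 27]
Validate using subtree bounds (lo, hi): at each node, require lo < value < hi,
then recurse left with hi=value and right with lo=value.
Preorder trace (stopping at first violation):
  at node 19 with bounds (-inf, +inf): OK
  at node 42 with bounds (19, +inf): OK
  at node 33 with bounds (19, 42): OK
  at node 22 with bounds (19, 33): OK
  at node 31 with bounds (22, 33): OK
  at node 27 with bounds (22, 31): OK
  at node 40 with bounds (33, 42): OK
  at node 39 with bounds (33, 40): OK
  at node 49 with bounds (42, +inf): OK
No violation found at any node.
Result: Valid BST


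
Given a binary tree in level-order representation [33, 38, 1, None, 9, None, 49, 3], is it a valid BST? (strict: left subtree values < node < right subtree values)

Level-order array: [33, 38, 1, None, 9, None, 49, 3]
Validate using subtree bounds (lo, hi): at each node, require lo < value < hi,
then recurse left with hi=value and right with lo=value.
Preorder trace (stopping at first violation):
  at node 33 with bounds (-inf, +inf): OK
  at node 38 with bounds (-inf, 33): VIOLATION
Node 38 violates its bound: not (-inf < 38 < 33).
Result: Not a valid BST


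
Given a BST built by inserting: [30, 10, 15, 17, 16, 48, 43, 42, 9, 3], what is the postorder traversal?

Tree insertion order: [30, 10, 15, 17, 16, 48, 43, 42, 9, 3]
Tree (level-order array): [30, 10, 48, 9, 15, 43, None, 3, None, None, 17, 42, None, None, None, 16]
Postorder traversal: [3, 9, 16, 17, 15, 10, 42, 43, 48, 30]


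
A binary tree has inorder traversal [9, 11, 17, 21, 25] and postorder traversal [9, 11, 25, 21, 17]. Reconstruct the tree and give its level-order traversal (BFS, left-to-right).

Inorder:   [9, 11, 17, 21, 25]
Postorder: [9, 11, 25, 21, 17]
Algorithm: postorder visits root last, so walk postorder right-to-left;
each value is the root of the current inorder slice — split it at that
value, recurse on the right subtree first, then the left.
Recursive splits:
  root=17; inorder splits into left=[9, 11], right=[21, 25]
  root=21; inorder splits into left=[], right=[25]
  root=25; inorder splits into left=[], right=[]
  root=11; inorder splits into left=[9], right=[]
  root=9; inorder splits into left=[], right=[]
Reconstructed level-order: [17, 11, 21, 9, 25]


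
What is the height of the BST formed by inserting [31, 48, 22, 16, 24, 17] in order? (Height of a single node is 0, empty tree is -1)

Insertion order: [31, 48, 22, 16, 24, 17]
Tree (level-order array): [31, 22, 48, 16, 24, None, None, None, 17]
Compute height bottom-up (empty subtree = -1):
  height(17) = 1 + max(-1, -1) = 0
  height(16) = 1 + max(-1, 0) = 1
  height(24) = 1 + max(-1, -1) = 0
  height(22) = 1 + max(1, 0) = 2
  height(48) = 1 + max(-1, -1) = 0
  height(31) = 1 + max(2, 0) = 3
Height = 3


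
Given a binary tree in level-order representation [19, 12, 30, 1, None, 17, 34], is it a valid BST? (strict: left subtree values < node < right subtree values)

Level-order array: [19, 12, 30, 1, None, 17, 34]
Validate using subtree bounds (lo, hi): at each node, require lo < value < hi,
then recurse left with hi=value and right with lo=value.
Preorder trace (stopping at first violation):
  at node 19 with bounds (-inf, +inf): OK
  at node 12 with bounds (-inf, 19): OK
  at node 1 with bounds (-inf, 12): OK
  at node 30 with bounds (19, +inf): OK
  at node 17 with bounds (19, 30): VIOLATION
Node 17 violates its bound: not (19 < 17 < 30).
Result: Not a valid BST


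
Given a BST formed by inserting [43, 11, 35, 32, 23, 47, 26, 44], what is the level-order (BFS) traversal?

Tree insertion order: [43, 11, 35, 32, 23, 47, 26, 44]
Tree (level-order array): [43, 11, 47, None, 35, 44, None, 32, None, None, None, 23, None, None, 26]
BFS from the root, enqueuing left then right child of each popped node:
  queue [43] -> pop 43, enqueue [11, 47], visited so far: [43]
  queue [11, 47] -> pop 11, enqueue [35], visited so far: [43, 11]
  queue [47, 35] -> pop 47, enqueue [44], visited so far: [43, 11, 47]
  queue [35, 44] -> pop 35, enqueue [32], visited so far: [43, 11, 47, 35]
  queue [44, 32] -> pop 44, enqueue [none], visited so far: [43, 11, 47, 35, 44]
  queue [32] -> pop 32, enqueue [23], visited so far: [43, 11, 47, 35, 44, 32]
  queue [23] -> pop 23, enqueue [26], visited so far: [43, 11, 47, 35, 44, 32, 23]
  queue [26] -> pop 26, enqueue [none], visited so far: [43, 11, 47, 35, 44, 32, 23, 26]
Result: [43, 11, 47, 35, 44, 32, 23, 26]


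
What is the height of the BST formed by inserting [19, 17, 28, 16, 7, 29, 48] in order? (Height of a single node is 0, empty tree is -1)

Insertion order: [19, 17, 28, 16, 7, 29, 48]
Tree (level-order array): [19, 17, 28, 16, None, None, 29, 7, None, None, 48]
Compute height bottom-up (empty subtree = -1):
  height(7) = 1 + max(-1, -1) = 0
  height(16) = 1 + max(0, -1) = 1
  height(17) = 1 + max(1, -1) = 2
  height(48) = 1 + max(-1, -1) = 0
  height(29) = 1 + max(-1, 0) = 1
  height(28) = 1 + max(-1, 1) = 2
  height(19) = 1 + max(2, 2) = 3
Height = 3


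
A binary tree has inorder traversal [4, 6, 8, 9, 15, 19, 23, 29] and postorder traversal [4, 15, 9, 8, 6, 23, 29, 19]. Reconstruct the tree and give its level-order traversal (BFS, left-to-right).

Inorder:   [4, 6, 8, 9, 15, 19, 23, 29]
Postorder: [4, 15, 9, 8, 6, 23, 29, 19]
Algorithm: postorder visits root last, so walk postorder right-to-left;
each value is the root of the current inorder slice — split it at that
value, recurse on the right subtree first, then the left.
Recursive splits:
  root=19; inorder splits into left=[4, 6, 8, 9, 15], right=[23, 29]
  root=29; inorder splits into left=[23], right=[]
  root=23; inorder splits into left=[], right=[]
  root=6; inorder splits into left=[4], right=[8, 9, 15]
  root=8; inorder splits into left=[], right=[9, 15]
  root=9; inorder splits into left=[], right=[15]
  root=15; inorder splits into left=[], right=[]
  root=4; inorder splits into left=[], right=[]
Reconstructed level-order: [19, 6, 29, 4, 8, 23, 9, 15]


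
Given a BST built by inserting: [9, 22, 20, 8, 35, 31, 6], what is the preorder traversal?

Tree insertion order: [9, 22, 20, 8, 35, 31, 6]
Tree (level-order array): [9, 8, 22, 6, None, 20, 35, None, None, None, None, 31]
Preorder traversal: [9, 8, 6, 22, 20, 35, 31]


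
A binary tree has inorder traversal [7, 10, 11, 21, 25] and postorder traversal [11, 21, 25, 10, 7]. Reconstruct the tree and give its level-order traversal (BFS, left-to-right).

Inorder:   [7, 10, 11, 21, 25]
Postorder: [11, 21, 25, 10, 7]
Algorithm: postorder visits root last, so walk postorder right-to-left;
each value is the root of the current inorder slice — split it at that
value, recurse on the right subtree first, then the left.
Recursive splits:
  root=7; inorder splits into left=[], right=[10, 11, 21, 25]
  root=10; inorder splits into left=[], right=[11, 21, 25]
  root=25; inorder splits into left=[11, 21], right=[]
  root=21; inorder splits into left=[11], right=[]
  root=11; inorder splits into left=[], right=[]
Reconstructed level-order: [7, 10, 25, 21, 11]


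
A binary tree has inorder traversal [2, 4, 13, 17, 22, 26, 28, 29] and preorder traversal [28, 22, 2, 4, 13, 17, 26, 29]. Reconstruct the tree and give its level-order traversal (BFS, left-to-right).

Inorder:  [2, 4, 13, 17, 22, 26, 28, 29]
Preorder: [28, 22, 2, 4, 13, 17, 26, 29]
Algorithm: preorder visits root first, so consume preorder in order;
for each root, split the current inorder slice at that value into
left-subtree inorder and right-subtree inorder, then recurse.
Recursive splits:
  root=28; inorder splits into left=[2, 4, 13, 17, 22, 26], right=[29]
  root=22; inorder splits into left=[2, 4, 13, 17], right=[26]
  root=2; inorder splits into left=[], right=[4, 13, 17]
  root=4; inorder splits into left=[], right=[13, 17]
  root=13; inorder splits into left=[], right=[17]
  root=17; inorder splits into left=[], right=[]
  root=26; inorder splits into left=[], right=[]
  root=29; inorder splits into left=[], right=[]
Reconstructed level-order: [28, 22, 29, 2, 26, 4, 13, 17]


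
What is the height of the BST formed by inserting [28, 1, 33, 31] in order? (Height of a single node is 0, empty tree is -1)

Insertion order: [28, 1, 33, 31]
Tree (level-order array): [28, 1, 33, None, None, 31]
Compute height bottom-up (empty subtree = -1):
  height(1) = 1 + max(-1, -1) = 0
  height(31) = 1 + max(-1, -1) = 0
  height(33) = 1 + max(0, -1) = 1
  height(28) = 1 + max(0, 1) = 2
Height = 2


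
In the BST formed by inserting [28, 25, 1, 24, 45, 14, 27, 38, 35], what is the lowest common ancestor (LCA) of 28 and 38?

Tree insertion order: [28, 25, 1, 24, 45, 14, 27, 38, 35]
Tree (level-order array): [28, 25, 45, 1, 27, 38, None, None, 24, None, None, 35, None, 14]
In a BST, the LCA of p=28, q=38 is the first node v on the
root-to-leaf path with p <= v <= q (go left if both < v, right if both > v).
Walk from root:
  at 28: 28 <= 28 <= 38, this is the LCA
LCA = 28
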